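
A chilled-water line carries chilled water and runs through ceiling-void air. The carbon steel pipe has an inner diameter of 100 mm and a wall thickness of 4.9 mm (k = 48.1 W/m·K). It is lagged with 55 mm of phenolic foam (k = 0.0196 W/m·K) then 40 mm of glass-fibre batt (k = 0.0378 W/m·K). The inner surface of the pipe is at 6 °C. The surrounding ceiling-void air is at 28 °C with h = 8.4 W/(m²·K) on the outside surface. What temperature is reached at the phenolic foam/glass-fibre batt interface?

T ≈ 23.5 °C

Cylindrical conduction, so R = ln(r₂/r₁)/(2πkL) per layer, in series:
R_carbon steel pipe wall = ln(54.9/50)/(2π×48.1×1) = 3.093×10^-4 K/W
R_phenolic foam = ln(109.9/54.9)/(2π×0.0196×1) = 5.636 K/W
R_glass-fibre batt = ln(149.9/109.9)/(2π×0.0378×1) = 1.307 K/W
R_outer film = 1/(h_o·2πr_oL) = 1/(8.4×2π×0.1499×1) = 0.1264 K/W
R_total = 7.069 K/W
Q = ΔT/R_total = 22/7.069
Q = 3.11 W/m
T_interface = T_inner + Q·ΣR(inner→interface) = 6 + 3.11×5.636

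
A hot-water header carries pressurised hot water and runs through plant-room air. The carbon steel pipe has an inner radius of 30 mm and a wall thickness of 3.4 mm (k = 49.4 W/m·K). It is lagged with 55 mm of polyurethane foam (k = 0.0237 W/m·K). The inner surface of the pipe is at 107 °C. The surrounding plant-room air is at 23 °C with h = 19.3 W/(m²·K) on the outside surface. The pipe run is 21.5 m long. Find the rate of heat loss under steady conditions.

Q ≈ 272 W

Per-layer cylindrical resistances, series-summed:
R_carbon steel pipe wall = ln(33.4/30)/(2π×49.4×21.5) = 1.609×10^-5 K/W
R_polyurethane foam = ln(88.4/33.4)/(2π×0.0237×21.5) = 0.304 K/W
R_outer film = 1/(h_o·2πr_oL) = 1/(19.3×2π×0.0884×21.5) = 0.004339 K/W
R_total = 0.3084 K/W
Q = ΔT/R_total = 84/0.3084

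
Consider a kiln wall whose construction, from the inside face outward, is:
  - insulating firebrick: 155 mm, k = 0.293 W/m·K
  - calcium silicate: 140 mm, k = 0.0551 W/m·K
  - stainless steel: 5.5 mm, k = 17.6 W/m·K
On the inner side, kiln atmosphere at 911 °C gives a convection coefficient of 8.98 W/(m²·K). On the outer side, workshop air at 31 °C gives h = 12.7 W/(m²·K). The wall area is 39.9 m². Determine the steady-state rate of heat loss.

Q ≈ 10800 W

Model the wall as resistances in series:
R_inner film = 1/(h_i·A) = 1/(8.98×39.9) = 0.002791 K/W
R_insulating firebrick = L/(kA) = 0.155/(0.293×39.9) = 0.01326 K/W
R_calcium silicate = L/(kA) = 0.14/(0.0551×39.9) = 0.06368 K/W
R_stainless steel = L/(kA) = 0.0055/(17.6×39.9) = 7.832×10^-6 K/W
R_outer film = 1/(h_o·A) = 1/(12.7×39.9) = 0.001973 K/W
R_total = 0.08171 K/W
Q = ΔT / R_total = 880 / 0.08171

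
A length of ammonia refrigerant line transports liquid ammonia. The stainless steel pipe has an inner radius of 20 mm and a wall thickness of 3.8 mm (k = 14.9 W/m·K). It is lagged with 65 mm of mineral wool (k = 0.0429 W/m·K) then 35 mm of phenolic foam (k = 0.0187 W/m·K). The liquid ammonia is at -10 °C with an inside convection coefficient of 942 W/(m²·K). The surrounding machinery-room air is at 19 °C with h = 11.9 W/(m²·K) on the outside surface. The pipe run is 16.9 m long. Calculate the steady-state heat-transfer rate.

For a radial system each layer contributes R = ln(r_out/r_in)/(2πkL); films add R = 1/(hA).
R_inner film = 1/(h_i·2πr₁L) = 1/(942×2π×0.02×16.9) = 4.999×10^-4 K/W
R_stainless steel pipe wall = ln(23.8/20)/(2π×14.9×16.9) = 1.099×10^-4 K/W
R_mineral wool = ln(88.8/23.8)/(2π×0.0429×16.9) = 0.289 K/W
R_phenolic foam = ln(123.8/88.8)/(2π×0.0187×16.9) = 0.1673 K/W
R_outer film = 1/(h_o·2πr_oL) = 1/(11.9×2π×0.1238×16.9) = 0.006392 K/W
R_total = 0.4634 K/W
Q = ΔT/R_total = 29/0.4634

Q ≈ 62.6 W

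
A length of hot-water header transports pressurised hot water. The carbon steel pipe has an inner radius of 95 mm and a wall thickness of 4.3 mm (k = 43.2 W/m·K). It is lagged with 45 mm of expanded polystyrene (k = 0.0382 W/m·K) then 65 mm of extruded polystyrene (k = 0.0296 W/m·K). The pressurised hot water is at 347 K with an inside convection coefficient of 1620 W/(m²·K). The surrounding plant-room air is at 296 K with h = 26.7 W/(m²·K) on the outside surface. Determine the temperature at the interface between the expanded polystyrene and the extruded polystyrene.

Per-layer cylindrical resistances, series-summed:
R_inner film = 1/(h_i·2πr₁L) = 1/(1620×2π×0.095×1) = 0.001034 K/W
R_carbon steel pipe wall = ln(99.3/95)/(2π×43.2×1) = 1.631×10^-4 K/W
R_expanded polystyrene = ln(144.3/99.3)/(2π×0.0382×1) = 1.557 K/W
R_extruded polystyrene = ln(209.3/144.3)/(2π×0.0296×1) = 2 K/W
R_outer film = 1/(h_o·2πr_oL) = 1/(26.7×2π×0.2093×1) = 0.02848 K/W
R_total = 3.586 K/W
Q = ΔT/R_total = 51/3.586
Q = 14.2 W/m
T_interface = T_inner − Q·ΣR(inner→interface) = 347 − 14.2×1.558

T ≈ 325 K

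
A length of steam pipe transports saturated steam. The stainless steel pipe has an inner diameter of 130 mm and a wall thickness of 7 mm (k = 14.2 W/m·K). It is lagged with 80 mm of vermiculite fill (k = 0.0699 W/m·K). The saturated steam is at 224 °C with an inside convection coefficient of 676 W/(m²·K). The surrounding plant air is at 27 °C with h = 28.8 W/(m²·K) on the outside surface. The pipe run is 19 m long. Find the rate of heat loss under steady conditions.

Q ≈ 2150 W

Cylindrical conduction, so R = ln(r₂/r₁)/(2πkL) per layer, in series:
R_inner film = 1/(h_i·2πr₁L) = 1/(676×2π×0.065×19) = 1.906×10^-4 K/W
R_stainless steel pipe wall = ln(72/65)/(2π×14.2×19) = 6.033×10^-5 K/W
R_vermiculite fill = ln(152/72)/(2π×0.0699×19) = 0.08954 K/W
R_outer film = 1/(h_o·2πr_oL) = 1/(28.8×2π×0.152×19) = 0.001914 K/W
R_total = 0.09171 K/W
Q = ΔT/R_total = 197/0.09171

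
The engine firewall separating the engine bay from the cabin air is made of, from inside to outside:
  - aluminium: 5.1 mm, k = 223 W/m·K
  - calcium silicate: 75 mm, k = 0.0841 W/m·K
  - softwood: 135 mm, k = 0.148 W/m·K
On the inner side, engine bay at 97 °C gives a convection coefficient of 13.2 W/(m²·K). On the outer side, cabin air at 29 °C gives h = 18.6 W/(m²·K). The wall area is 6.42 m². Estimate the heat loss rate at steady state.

Q ≈ 226 W

Series thermal resistances:
R_inner film = 1/(h_i·A) = 1/(13.2×6.42) = 0.0118 K/W
R_aluminium = L/(kA) = 0.0051/(223×6.42) = 3.562×10^-6 K/W
R_calcium silicate = L/(kA) = 0.075/(0.0841×6.42) = 0.1389 K/W
R_softwood = L/(kA) = 0.135/(0.148×6.42) = 0.1421 K/W
R_outer film = 1/(h_o·A) = 1/(18.6×6.42) = 0.008374 K/W
R_total = 0.3012 K/W
Q = ΔT / R_total = 68 / 0.3012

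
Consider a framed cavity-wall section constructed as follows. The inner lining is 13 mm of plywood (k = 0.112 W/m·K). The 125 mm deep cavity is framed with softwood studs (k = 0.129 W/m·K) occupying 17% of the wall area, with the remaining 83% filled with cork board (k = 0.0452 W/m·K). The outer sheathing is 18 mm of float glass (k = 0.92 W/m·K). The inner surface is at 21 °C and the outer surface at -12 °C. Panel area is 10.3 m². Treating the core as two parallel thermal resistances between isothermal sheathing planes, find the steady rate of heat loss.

Sheathing layers in series; stud and cavity paths in parallel between them.
R_inner = 0.013/(0.112×10.3) = 0.01127 K/W
R_stud  = 0.125/(0.129×0.17×10.3) = 0.5534 K/W
R_cav   = 0.125/(0.0452×0.83×10.3) = 0.3235 K/W
1/R_core = 1/R_stud + 1/R_cav → R_core = 0.2042 K/W
R_outer = 0.018/(0.92×10.3) = 0.0019 K/W
R_total = 0.2173 K/W
Q = ΔT/R_total = 33/0.2173

Q ≈ 152 W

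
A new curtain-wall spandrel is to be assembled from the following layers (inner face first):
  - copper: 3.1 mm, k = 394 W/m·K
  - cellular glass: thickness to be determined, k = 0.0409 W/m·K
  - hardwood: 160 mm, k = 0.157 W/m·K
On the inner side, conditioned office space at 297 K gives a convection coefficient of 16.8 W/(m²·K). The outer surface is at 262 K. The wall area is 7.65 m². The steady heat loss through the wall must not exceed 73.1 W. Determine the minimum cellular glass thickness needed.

L ≈ 106 mm

Thermal resistances in series:
R_inner film = 1/(h_i·A) = 1/(16.8×7.65) = 0.007781 K/W
R_copper = L/(kA) = 0.0031/(394×7.65) = 1.028×10^-6 K/W
R_hardwood = L/(kA) = 0.16/(0.157×7.65) = 0.1332 K/W
Sum of the known resistances R_other = 0.141 K/W
Required total resistance R_tot = ΔT/Q_allow = 35/73.1 = 0.4788 K/W
R_cellular glass = R_tot − R_other = 0.3378 K/W
L = R·k·A = 0.3378×0.0409×7.65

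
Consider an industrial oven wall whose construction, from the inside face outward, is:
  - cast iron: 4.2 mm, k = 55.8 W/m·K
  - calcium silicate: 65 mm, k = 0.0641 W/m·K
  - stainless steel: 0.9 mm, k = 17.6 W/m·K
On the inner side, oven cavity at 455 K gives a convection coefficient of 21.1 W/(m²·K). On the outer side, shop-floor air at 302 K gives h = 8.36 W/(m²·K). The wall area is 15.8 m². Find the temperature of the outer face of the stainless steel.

T ≈ 317 K

Model the wall as resistances in series:
R_inner film = 1/(h_i·A) = 1/(21.1×15.8) = 0.003 K/W
R_cast iron = L/(kA) = 0.0042/(55.8×15.8) = 4.764×10^-6 K/W
R_calcium silicate = L/(kA) = 0.065/(0.0641×15.8) = 0.06418 K/W
R_stainless steel = L/(kA) = 0.0009/(17.6×15.8) = 3.236×10^-6 K/W
R_outer film = 1/(h_o·A) = 1/(8.36×15.8) = 0.007571 K/W
R_total = 0.07476 K/W;  Q = ΔT/R_total = 153/0.07476 = 2047 W
T_interface = T_inner − Q·ΣR(inner→interface) = 455 − 2050×0.06719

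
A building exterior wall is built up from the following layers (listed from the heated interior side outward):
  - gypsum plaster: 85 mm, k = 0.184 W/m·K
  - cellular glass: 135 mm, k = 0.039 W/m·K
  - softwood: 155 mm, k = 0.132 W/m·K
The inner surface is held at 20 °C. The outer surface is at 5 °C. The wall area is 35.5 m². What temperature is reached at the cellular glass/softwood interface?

T ≈ 8.46 °C

Treating each layer as a thermal resistance in series:
R_gypsum plaster = L/(kA) = 0.085/(0.184×35.5) = 0.01301 K/W
R_cellular glass = L/(kA) = 0.135/(0.039×35.5) = 0.09751 K/W
R_softwood = L/(kA) = 0.155/(0.132×35.5) = 0.03308 K/W
R_total = 0.1436 K/W;  Q = ΔT/R_total = 15/0.1436 = 104.5 W
T_interface = T_inner − Q·ΣR(inner→interface) = 20 − 104×0.1105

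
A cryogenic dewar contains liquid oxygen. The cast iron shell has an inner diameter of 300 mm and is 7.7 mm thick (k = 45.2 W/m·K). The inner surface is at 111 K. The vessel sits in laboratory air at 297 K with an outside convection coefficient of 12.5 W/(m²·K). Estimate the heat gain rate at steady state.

Q ≈ 725 W

Spherical conduction: R = (1/r_in − 1/r_out)/(4πk) per layer; series-sum.
R_cast iron shell = (1/0.15 − 1/0.1577)/(4π×45.2) = 5.731×10^-4 K/W
R_outer film = 1/(h·4πr_o²) = 1/(12.5×4π×0.1577²) = 0.256 K/W
R_total = 0.2566 K/W
Q = ΔT/R_total = 186/0.2566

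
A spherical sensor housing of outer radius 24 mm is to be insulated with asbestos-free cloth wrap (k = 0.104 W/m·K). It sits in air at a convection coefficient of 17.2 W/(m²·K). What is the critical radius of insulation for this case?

For a sphere r_cr = 2k/h = 2×0.104/17.2
r_cr = 12.1 mm; since the bare radius (24 mm) is above r_cr, any added insulation will reduce heat loss.

r_cr ≈ 12.1 mm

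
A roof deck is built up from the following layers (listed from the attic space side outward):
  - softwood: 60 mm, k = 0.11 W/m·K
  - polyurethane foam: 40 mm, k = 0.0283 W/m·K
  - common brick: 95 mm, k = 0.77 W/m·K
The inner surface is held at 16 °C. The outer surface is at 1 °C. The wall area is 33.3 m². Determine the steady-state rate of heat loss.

Q ≈ 240 W

Thermal resistances in series:
R_softwood = L/(kA) = 0.06/(0.11×33.3) = 0.01638 K/W
R_polyurethane foam = L/(kA) = 0.04/(0.0283×33.3) = 0.04245 K/W
R_common brick = L/(kA) = 0.095/(0.77×33.3) = 0.003705 K/W
R_total = 0.06253 K/W
Q = ΔT / R_total = 15 / 0.06253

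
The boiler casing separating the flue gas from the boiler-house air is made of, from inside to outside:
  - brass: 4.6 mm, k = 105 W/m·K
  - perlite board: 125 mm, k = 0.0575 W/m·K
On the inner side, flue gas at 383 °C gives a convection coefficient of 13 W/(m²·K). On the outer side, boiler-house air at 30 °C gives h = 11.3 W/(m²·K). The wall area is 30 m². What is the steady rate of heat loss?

Thermal resistances in series:
R_inner film = 1/(h_i·A) = 1/(13×30) = 0.002564 K/W
R_brass = L/(kA) = 0.0046/(105×30) = 1.46×10^-6 K/W
R_perlite board = L/(kA) = 0.125/(0.0575×30) = 0.07246 K/W
R_outer film = 1/(h_o·A) = 1/(11.3×30) = 0.00295 K/W
R_total = 0.07798 K/W
Q = ΔT / R_total = 353 / 0.07798

Q ≈ 4530 W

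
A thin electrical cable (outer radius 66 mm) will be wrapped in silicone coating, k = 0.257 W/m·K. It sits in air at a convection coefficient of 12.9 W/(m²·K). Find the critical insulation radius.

r_cr ≈ 19.9 mm

For a cylinder r_cr = k/h = 0.257/12.9
r_cr = 19.9 mm; since the bare radius (66 mm) is above r_cr, any added insulation will reduce heat loss.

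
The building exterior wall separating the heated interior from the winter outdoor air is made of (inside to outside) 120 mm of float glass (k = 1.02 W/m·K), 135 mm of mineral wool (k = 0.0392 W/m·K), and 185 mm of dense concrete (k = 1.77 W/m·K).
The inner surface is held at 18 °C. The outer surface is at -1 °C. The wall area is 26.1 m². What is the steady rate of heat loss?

Q ≈ 135 W

Thermal resistances in series:
R_float glass = L/(kA) = 0.12/(1.02×26.1) = 0.004508 K/W
R_mineral wool = L/(kA) = 0.135/(0.0392×26.1) = 0.1319 K/W
R_dense concrete = L/(kA) = 0.185/(1.77×26.1) = 0.004005 K/W
R_total = 0.1405 K/W
Q = ΔT / R_total = 19 / 0.1405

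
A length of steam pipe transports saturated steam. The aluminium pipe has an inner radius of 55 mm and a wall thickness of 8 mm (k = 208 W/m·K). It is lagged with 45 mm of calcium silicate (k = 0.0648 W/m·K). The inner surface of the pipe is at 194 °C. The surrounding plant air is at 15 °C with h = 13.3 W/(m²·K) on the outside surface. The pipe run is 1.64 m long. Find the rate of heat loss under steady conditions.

Cylindrical conduction, so R = ln(r₂/r₁)/(2πkL) per layer, in series:
R_aluminium pipe wall = ln(63/55)/(2π×208×1.64) = 6.336×10^-5 K/W
R_calcium silicate = ln(108/63)/(2π×0.0648×1.64) = 0.8072 K/W
R_outer film = 1/(h_o·2πr_oL) = 1/(13.3×2π×0.108×1.64) = 0.06756 K/W
R_total = 0.8748 K/W
Q = ΔT/R_total = 179/0.8748

Q ≈ 205 W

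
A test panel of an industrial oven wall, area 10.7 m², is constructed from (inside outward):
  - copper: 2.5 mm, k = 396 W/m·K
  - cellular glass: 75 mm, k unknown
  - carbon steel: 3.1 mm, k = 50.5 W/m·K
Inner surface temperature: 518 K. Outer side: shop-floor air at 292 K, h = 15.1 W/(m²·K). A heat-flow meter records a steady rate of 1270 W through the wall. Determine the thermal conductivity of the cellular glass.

Treating each layer as a thermal resistance in series:
R_copper = L/(kA) = 0.0025/(396×10.7) = 5.9×10^-7 K/W
R_carbon steel = L/(kA) = 0.0031/(50.5×10.7) = 5.737×10^-6 K/W
R_outer film = 1/(h_o·A) = 1/(15.1×10.7) = 0.006189 K/W
Sum of known resistances R_other = 0.006196 K/W
Total R = ΔT/Q = 226/1270 = 0.178 K/W
R_cellular glass = R_total − R_other = 0.1718 K/W
k = L/(R·A) = 0.075/(0.1718×10.7)

k ≈ 0.0408 W/(m·K)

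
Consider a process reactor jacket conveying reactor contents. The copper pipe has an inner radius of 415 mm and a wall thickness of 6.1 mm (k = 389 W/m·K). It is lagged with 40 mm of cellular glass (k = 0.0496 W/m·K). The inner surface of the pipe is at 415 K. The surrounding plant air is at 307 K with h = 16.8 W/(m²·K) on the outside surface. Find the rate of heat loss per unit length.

Treating each annulus and film as a series resistance:
R_copper pipe wall = ln(421.1/415)/(2π×389×1) = 5.97×10^-6 K/W
R_cellular glass = ln(461.1/421.1)/(2π×0.0496×1) = 0.2912 K/W
R_outer film = 1/(h_o·2πr_oL) = 1/(16.8×2π×0.4611×1) = 0.02055 K/W
R_total = 0.3117 K/W
Q = ΔT/R_total = 108/0.3117

q′ ≈ 346 W/m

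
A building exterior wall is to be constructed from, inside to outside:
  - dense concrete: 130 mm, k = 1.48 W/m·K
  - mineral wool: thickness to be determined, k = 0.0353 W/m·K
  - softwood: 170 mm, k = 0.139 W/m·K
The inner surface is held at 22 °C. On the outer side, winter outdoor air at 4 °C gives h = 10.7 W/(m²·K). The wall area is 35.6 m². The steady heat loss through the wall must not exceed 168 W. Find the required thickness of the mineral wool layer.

Series thermal resistances:
R_dense concrete = L/(kA) = 0.13/(1.48×35.6) = 0.002467 K/W
R_softwood = L/(kA) = 0.17/(0.139×35.6) = 0.03435 K/W
R_outer film = 1/(h_o·A) = 1/(10.7×35.6) = 0.002625 K/W
Sum of the known resistances R_other = 0.03945 K/W
Required total resistance R_tot = ΔT/Q_allow = 18/168 = 0.1071 K/W
R_mineral wool = R_tot − R_other = 0.0677 K/W
L = R·k·A = 0.0677×0.0353×35.6

L ≈ 85.1 mm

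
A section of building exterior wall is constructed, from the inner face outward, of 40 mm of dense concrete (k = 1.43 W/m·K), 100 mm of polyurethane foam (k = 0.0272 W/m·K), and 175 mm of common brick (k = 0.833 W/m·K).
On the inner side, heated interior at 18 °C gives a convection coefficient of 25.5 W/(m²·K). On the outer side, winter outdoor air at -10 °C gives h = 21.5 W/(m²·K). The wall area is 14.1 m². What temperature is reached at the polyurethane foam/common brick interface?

T ≈ -8.2 °C

Thermal resistances in series:
R_inner film = 1/(h_i·A) = 1/(25.5×14.1) = 0.002781 K/W
R_dense concrete = L/(kA) = 0.04/(1.43×14.1) = 0.001984 K/W
R_polyurethane foam = L/(kA) = 0.1/(0.0272×14.1) = 0.2607 K/W
R_common brick = L/(kA) = 0.175/(0.833×14.1) = 0.0149 K/W
R_outer film = 1/(h_o·A) = 1/(21.5×14.1) = 0.003299 K/W
R_total = 0.2837 K/W;  Q = ΔT/R_total = 28/0.2837 = 98.69 W
T_interface = T_inner − Q·ΣR(inner→interface) = 18 − 98.7×0.2655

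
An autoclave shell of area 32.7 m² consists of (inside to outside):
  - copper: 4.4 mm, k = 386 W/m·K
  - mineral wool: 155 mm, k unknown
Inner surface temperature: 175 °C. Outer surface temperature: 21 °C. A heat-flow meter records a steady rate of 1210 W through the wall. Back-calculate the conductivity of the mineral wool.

Model the wall as resistances in series:
R_copper = L/(kA) = 0.0044/(386×32.7) = 3.486×10^-7 K/W
Sum of known resistances R_other = 3.486×10^-7 K/W
Total R = ΔT/Q = 154/1210 = 0.1273 K/W
R_mineral wool = R_total − R_other = 0.1273 K/W
k = L/(R·A) = 0.155/(0.1273×32.7)

k ≈ 0.0372 W/(m·K)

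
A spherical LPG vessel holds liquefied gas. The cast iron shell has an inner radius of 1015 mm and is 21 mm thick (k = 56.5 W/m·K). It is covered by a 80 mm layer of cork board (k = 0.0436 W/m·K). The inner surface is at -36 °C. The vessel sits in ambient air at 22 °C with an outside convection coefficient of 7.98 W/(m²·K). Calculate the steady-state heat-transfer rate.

Q ≈ 432 W

Radial (spherical) resistances in series:
R_cast iron shell = (1/1.015 − 1/1.036)/(4π×56.5) = 2.813×10^-5 K/W
R_cork board = (1/1.036 − 1/1.116)/(4π×0.0436) = 0.1263 K/W
R_outer film = 1/(h·4πr_o²) = 1/(7.98×4π×1.116²) = 0.008007 K/W
R_total = 0.1343 K/W
Q = ΔT/R_total = 58/0.1343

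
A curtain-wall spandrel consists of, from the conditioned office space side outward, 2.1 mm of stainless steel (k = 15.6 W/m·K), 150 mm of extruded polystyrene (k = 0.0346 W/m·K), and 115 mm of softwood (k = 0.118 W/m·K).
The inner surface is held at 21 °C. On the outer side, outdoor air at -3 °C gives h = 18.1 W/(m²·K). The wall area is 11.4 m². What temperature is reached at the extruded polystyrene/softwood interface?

Treating each layer as a thermal resistance in series:
R_stainless steel = L/(kA) = 0.0021/(15.6×11.4) = 1.181×10^-5 K/W
R_extruded polystyrene = L/(kA) = 0.15/(0.0346×11.4) = 0.3803 K/W
R_softwood = L/(kA) = 0.115/(0.118×11.4) = 0.08549 K/W
R_outer film = 1/(h_o·A) = 1/(18.1×11.4) = 0.004846 K/W
R_total = 0.4706 K/W;  Q = ΔT/R_total = 24/0.4706 = 51 W
T_interface = T_inner − Q·ΣR(inner→interface) = 21 − 51×0.3803

T ≈ 1.61 °C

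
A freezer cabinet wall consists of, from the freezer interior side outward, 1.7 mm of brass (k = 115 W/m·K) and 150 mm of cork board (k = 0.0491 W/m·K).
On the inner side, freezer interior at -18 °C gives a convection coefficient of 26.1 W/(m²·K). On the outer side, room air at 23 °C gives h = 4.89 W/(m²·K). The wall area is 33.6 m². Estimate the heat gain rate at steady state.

Q ≈ 418 W

Series thermal resistances:
R_inner film = 1/(h_i·A) = 1/(26.1×33.6) = 0.00114 K/W
R_brass = L/(kA) = 0.0017/(115×33.6) = 4.4×10^-7 K/W
R_cork board = L/(kA) = 0.15/(0.0491×33.6) = 0.09092 K/W
R_outer film = 1/(h_o·A) = 1/(4.89×33.6) = 0.006086 K/W
R_total = 0.09815 K/W
Q = ΔT / R_total = 41 / 0.09815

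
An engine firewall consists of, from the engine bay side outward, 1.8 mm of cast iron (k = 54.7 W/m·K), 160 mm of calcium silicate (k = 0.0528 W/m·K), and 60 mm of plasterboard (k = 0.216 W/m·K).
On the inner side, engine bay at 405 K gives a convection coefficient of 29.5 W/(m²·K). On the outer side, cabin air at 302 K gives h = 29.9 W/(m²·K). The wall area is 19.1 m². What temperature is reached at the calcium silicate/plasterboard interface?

Using the resistance-network approach (series):
R_inner film = 1/(h_i·A) = 1/(29.5×19.1) = 0.001775 K/W
R_cast iron = L/(kA) = 0.0018/(54.7×19.1) = 1.723×10^-6 K/W
R_calcium silicate = L/(kA) = 0.16/(0.0528×19.1) = 0.1587 K/W
R_plasterboard = L/(kA) = 0.06/(0.216×19.1) = 0.01454 K/W
R_outer film = 1/(h_o·A) = 1/(29.9×19.1) = 0.001751 K/W
R_total = 0.1767 K/W;  Q = ΔT/R_total = 103/0.1767 = 582.8 W
T_interface = T_inner − Q·ΣR(inner→interface) = 405 − 583×0.1604

T ≈ 311 K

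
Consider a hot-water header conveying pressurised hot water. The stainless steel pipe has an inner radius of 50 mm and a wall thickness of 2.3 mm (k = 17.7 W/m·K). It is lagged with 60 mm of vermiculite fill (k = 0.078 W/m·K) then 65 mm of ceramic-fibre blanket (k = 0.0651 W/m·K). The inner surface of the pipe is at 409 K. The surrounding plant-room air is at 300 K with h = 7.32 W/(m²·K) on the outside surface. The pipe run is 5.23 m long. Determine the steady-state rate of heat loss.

Cylindrical conduction, so R = ln(r₂/r₁)/(2πkL) per layer, in series:
R_stainless steel pipe wall = ln(52.3/50)/(2π×17.7×5.23) = 7.732×10^-5 K/W
R_vermiculite fill = ln(112.3/52.3)/(2π×0.078×5.23) = 0.2981 K/W
R_ceramic-fibre blanket = ln(177.3/112.3)/(2π×0.0651×5.23) = 0.2135 K/W
R_outer film = 1/(h_o·2πr_oL) = 1/(7.32×2π×0.1773×5.23) = 0.02345 K/W
R_total = 0.5351 K/W
Q = ΔT/R_total = 109/0.5351

Q ≈ 204 W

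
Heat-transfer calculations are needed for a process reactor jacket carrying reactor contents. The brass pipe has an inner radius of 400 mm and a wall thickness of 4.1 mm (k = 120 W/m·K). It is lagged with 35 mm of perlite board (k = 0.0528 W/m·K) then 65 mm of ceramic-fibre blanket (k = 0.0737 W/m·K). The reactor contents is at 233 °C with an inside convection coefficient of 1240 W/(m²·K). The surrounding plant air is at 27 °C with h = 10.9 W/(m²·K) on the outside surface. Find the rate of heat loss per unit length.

Radial resistances (cylindrical: R_cond = ln(r_o/r_i)/(2πkL), R_conv = 1/(h·2πrL)):
R_inner film = 1/(h_i·2πr₁L) = 1/(1240×2π×0.4×1) = 3.209×10^-4 K/W
R_brass pipe wall = ln(404.1/400)/(2π×120×1) = 1.353×10^-5 K/W
R_perlite board = ln(439.1/404.1)/(2π×0.0528×1) = 0.2504 K/W
R_ceramic-fibre blanket = ln(504.1/439.1)/(2π×0.0737×1) = 0.2981 K/W
R_outer film = 1/(h_o·2πr_oL) = 1/(10.9×2π×0.5041×1) = 0.02897 K/W
R_total = 0.5778 K/W
Q = ΔT/R_total = 206/0.5778

q′ ≈ 357 W/m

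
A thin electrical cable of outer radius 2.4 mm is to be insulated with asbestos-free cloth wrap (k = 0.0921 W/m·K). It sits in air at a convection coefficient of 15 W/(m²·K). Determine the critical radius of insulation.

For a cylinder r_cr = k/h = 0.0921/15
r_cr = 6.14 mm; since the bare radius (2.4 mm) is below r_cr, adding a thin layer of insulation will *increase* heat loss.

r_cr ≈ 6.14 mm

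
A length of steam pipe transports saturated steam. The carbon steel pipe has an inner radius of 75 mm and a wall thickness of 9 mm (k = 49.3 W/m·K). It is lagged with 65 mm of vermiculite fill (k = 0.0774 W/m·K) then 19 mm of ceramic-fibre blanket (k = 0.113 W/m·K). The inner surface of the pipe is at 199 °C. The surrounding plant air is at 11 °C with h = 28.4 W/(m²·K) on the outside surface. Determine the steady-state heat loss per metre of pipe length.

q′ ≈ 136 W/m

For a radial system each layer contributes R = ln(r_out/r_in)/(2πkL); films add R = 1/(hA).
R_carbon steel pipe wall = ln(84/75)/(2π×49.3×1) = 3.659×10^-4 K/W
R_vermiculite fill = ln(149/84)/(2π×0.0774×1) = 1.179 K/W
R_ceramic-fibre blanket = ln(168/149)/(2π×0.113×1) = 0.169 K/W
R_outer film = 1/(h_o·2πr_oL) = 1/(28.4×2π×0.168×1) = 0.03336 K/W
R_total = 1.381 K/W
Q = ΔT/R_total = 188/1.381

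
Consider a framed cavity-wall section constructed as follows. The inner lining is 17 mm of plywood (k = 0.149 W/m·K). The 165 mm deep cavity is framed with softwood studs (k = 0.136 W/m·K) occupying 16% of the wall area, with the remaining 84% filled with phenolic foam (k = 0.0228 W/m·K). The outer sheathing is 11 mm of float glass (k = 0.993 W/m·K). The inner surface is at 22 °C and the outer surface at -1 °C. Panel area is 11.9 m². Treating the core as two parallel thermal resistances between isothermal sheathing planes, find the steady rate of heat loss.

Q ≈ 65.8 W

Sheathing layers in series; stud and cavity paths in parallel between them.
R_inner = 0.017/(0.149×11.9) = 0.009588 K/W
R_stud  = 0.165/(0.136×0.16×11.9) = 0.6372 K/W
R_cav   = 0.165/(0.0228×0.84×11.9) = 0.724 K/W
1/R_core = 1/R_stud + 1/R_cav → R_core = 0.3389 K/W
R_outer = 0.011/(0.993×11.9) = 9.309×10^-4 K/W
R_total = 0.3494 K/W
Q = ΔT/R_total = 23/0.3494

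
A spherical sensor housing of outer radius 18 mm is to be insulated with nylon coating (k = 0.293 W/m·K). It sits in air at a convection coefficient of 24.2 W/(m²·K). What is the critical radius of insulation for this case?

For a sphere r_cr = 2k/h = 2×0.293/24.2
r_cr = 24.2 mm; since the bare radius (18 mm) is below r_cr, adding a thin layer of insulation will *increase* heat loss.

r_cr ≈ 24.2 mm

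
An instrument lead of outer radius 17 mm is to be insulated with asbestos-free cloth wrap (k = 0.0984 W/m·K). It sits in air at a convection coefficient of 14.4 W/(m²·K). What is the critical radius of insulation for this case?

For a cylinder r_cr = k/h = 0.0984/14.4
r_cr = 6.83 mm; since the bare radius (17 mm) is above r_cr, any added insulation will reduce heat loss.

r_cr ≈ 6.83 mm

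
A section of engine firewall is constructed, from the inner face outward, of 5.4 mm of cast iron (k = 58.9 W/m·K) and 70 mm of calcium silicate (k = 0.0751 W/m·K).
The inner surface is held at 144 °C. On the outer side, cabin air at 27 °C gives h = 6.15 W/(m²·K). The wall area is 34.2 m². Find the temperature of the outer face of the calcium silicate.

T ≈ 44.4 °C

Using the resistance-network approach (series):
R_cast iron = L/(kA) = 0.0054/(58.9×34.2) = 2.681×10^-6 K/W
R_calcium silicate = L/(kA) = 0.07/(0.0751×34.2) = 0.02725 K/W
R_outer film = 1/(h_o·A) = 1/(6.15×34.2) = 0.004754 K/W
R_total = 0.03201 K/W;  Q = ΔT/R_total = 117/0.03201 = 3655 W
T_interface = T_inner − Q·ΣR(inner→interface) = 144 − 3650×0.02726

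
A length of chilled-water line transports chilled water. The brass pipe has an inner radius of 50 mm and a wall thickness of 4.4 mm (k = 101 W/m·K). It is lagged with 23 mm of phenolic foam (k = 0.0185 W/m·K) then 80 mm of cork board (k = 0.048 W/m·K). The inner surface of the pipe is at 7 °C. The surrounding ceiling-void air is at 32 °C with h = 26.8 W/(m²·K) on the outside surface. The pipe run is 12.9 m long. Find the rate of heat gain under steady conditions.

Q ≈ 59.4 W

For a radial system each layer contributes R = ln(r_out/r_in)/(2πkL); films add R = 1/(hA).
R_brass pipe wall = ln(54.4/50)/(2π×101×12.9) = 1.03×10^-5 K/W
R_phenolic foam = ln(77.4/54.4)/(2π×0.0185×12.9) = 0.2352 K/W
R_cork board = ln(157.4/77.4)/(2π×0.048×12.9) = 0.1824 K/W
R_outer film = 1/(h_o·2πr_oL) = 1/(26.8×2π×0.1574×12.9) = 0.002925 K/W
R_total = 0.4205 K/W
Q = ΔT/R_total = 25/0.4205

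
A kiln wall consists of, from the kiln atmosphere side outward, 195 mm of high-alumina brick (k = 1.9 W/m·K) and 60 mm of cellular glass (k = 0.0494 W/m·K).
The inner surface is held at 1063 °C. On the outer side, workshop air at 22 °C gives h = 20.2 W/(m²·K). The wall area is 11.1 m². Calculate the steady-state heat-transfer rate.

Model the wall as resistances in series:
R_high-alumina brick = L/(kA) = 0.195/(1.9×11.1) = 0.009246 K/W
R_cellular glass = L/(kA) = 0.06/(0.0494×11.1) = 0.1094 K/W
R_outer film = 1/(h_o·A) = 1/(20.2×11.1) = 0.00446 K/W
R_total = 0.1231 K/W
Q = ΔT / R_total = 1041 / 0.1231

Q ≈ 8450 W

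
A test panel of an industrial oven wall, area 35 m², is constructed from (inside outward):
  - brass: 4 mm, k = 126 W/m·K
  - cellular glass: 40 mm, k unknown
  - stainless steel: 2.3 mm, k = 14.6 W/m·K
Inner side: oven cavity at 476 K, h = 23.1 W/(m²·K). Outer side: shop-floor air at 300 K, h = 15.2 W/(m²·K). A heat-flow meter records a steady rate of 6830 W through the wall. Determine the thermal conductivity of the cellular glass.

Series thermal resistances:
R_inner film = 1/(h_i·A) = 1/(23.1×35) = 0.001237 K/W
R_brass = L/(kA) = 0.004/(126×35) = 9.07×10^-7 K/W
R_stainless steel = L/(kA) = 0.0023/(14.6×35) = 4.501×10^-6 K/W
R_outer film = 1/(h_o·A) = 1/(15.2×35) = 0.00188 K/W
Sum of known resistances R_other = 0.003122 K/W
Total R = ΔT/Q = 176/6830 = 0.02577 K/W
R_cellular glass = R_total − R_other = 0.02265 K/W
k = L/(R·A) = 0.04/(0.02265×35)

k ≈ 0.0505 W/(m·K)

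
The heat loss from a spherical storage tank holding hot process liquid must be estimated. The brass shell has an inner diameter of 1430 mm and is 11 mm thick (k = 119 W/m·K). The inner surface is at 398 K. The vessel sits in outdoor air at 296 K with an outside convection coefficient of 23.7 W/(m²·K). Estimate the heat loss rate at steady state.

Q ≈ 16000 W

For a spherical shell R = (1/r₁ − 1/r₂)/(4πk); film R = 1/(h·4πr²). In series:
R_brass shell = (1/0.715 − 1/0.726)/(4π×119) = 1.417×10^-5 K/W
R_outer film = 1/(h·4πr_o²) = 1/(23.7×4π×0.726²) = 0.00637 K/W
R_total = 0.006385 K/W
Q = ΔT/R_total = 102/0.006385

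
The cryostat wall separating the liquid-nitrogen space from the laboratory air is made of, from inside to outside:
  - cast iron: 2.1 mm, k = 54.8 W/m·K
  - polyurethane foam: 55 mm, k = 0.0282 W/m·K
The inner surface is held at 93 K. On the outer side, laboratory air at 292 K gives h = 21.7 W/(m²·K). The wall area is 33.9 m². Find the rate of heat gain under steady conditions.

Q ≈ 3380 W

Series thermal resistances:
R_cast iron = L/(kA) = 0.0021/(54.8×33.9) = 1.13×10^-6 K/W
R_polyurethane foam = L/(kA) = 0.055/(0.0282×33.9) = 0.05753 K/W
R_outer film = 1/(h_o·A) = 1/(21.7×33.9) = 0.001359 K/W
R_total = 0.05889 K/W
Q = ΔT / R_total = 199 / 0.05889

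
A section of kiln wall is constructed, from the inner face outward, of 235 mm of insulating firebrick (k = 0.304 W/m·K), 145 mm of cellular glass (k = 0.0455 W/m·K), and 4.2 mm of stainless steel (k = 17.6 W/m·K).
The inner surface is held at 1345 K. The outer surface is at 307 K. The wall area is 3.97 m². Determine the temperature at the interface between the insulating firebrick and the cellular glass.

T ≈ 1140 K

Model the wall as resistances in series:
R_insulating firebrick = L/(kA) = 0.235/(0.304×3.97) = 0.1947 K/W
R_cellular glass = L/(kA) = 0.145/(0.0455×3.97) = 0.8027 K/W
R_stainless steel = L/(kA) = 0.0042/(17.6×3.97) = 6.011×10^-5 K/W
R_total = 0.9975 K/W;  Q = ΔT/R_total = 1038/0.9975 = 1041 W
T_interface = T_inner − Q·ΣR(inner→interface) = 1345 − 1040×0.1947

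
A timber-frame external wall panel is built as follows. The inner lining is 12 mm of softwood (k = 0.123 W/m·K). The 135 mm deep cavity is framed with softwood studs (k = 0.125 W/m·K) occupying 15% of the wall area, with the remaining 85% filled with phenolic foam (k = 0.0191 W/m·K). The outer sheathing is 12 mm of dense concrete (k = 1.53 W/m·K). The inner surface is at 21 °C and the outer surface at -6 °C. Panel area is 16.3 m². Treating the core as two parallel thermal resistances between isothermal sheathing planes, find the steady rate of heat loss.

Sheathing layers in series; stud and cavity paths in parallel between them.
R_inner = 0.012/(0.123×16.3) = 0.005985 K/W
R_stud  = 0.135/(0.125×0.15×16.3) = 0.4417 K/W
R_cav   = 0.135/(0.0191×0.85×16.3) = 0.5101 K/W
1/R_core = 1/R_stud + 1/R_cav → R_core = 0.2367 K/W
R_outer = 0.012/(1.53×16.3) = 4.812×10^-4 K/W
R_total = 0.2432 K/W
Q = ΔT/R_total = 27/0.2432

Q ≈ 111 W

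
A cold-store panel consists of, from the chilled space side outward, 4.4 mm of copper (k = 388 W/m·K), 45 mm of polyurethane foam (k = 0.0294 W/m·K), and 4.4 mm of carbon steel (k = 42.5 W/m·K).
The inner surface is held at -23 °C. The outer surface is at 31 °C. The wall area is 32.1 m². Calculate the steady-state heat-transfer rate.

Model the wall as resistances in series:
R_copper = L/(kA) = 0.0044/(388×32.1) = 3.533×10^-7 K/W
R_polyurethane foam = L/(kA) = 0.045/(0.0294×32.1) = 0.04768 K/W
R_carbon steel = L/(kA) = 0.0044/(42.5×32.1) = 3.225×10^-6 K/W
R_total = 0.04769 K/W
Q = ΔT / R_total = 54 / 0.04769

Q ≈ 1130 W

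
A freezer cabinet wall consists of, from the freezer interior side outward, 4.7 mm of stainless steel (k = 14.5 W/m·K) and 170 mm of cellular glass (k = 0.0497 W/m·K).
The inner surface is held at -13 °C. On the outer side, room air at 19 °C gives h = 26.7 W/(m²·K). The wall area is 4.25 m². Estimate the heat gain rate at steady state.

Q ≈ 39.3 W

Series thermal resistances:
R_stainless steel = L/(kA) = 0.0047/(14.5×4.25) = 7.627×10^-5 K/W
R_cellular glass = L/(kA) = 0.17/(0.0497×4.25) = 0.8048 K/W
R_outer film = 1/(h_o·A) = 1/(26.7×4.25) = 0.008813 K/W
R_total = 0.8137 K/W
Q = ΔT / R_total = 32 / 0.8137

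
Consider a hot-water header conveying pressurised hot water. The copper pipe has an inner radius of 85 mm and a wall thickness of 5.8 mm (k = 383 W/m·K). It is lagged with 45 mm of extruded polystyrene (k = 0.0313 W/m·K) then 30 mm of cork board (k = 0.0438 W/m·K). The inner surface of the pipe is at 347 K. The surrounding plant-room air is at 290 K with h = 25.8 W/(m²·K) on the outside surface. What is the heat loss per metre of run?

Treating each annulus and film as a series resistance:
R_copper pipe wall = ln(90.8/85)/(2π×383×1) = 2.743×10^-5 K/W
R_extruded polystyrene = ln(135.8/90.8)/(2π×0.0313×1) = 2.047 K/W
R_cork board = ln(165.8/135.8)/(2π×0.0438×1) = 0.7253 K/W
R_outer film = 1/(h_o·2πr_oL) = 1/(25.8×2π×0.1658×1) = 0.03721 K/W
R_total = 2.809 K/W
Q = ΔT/R_total = 57/2.809

q′ ≈ 20.3 W/m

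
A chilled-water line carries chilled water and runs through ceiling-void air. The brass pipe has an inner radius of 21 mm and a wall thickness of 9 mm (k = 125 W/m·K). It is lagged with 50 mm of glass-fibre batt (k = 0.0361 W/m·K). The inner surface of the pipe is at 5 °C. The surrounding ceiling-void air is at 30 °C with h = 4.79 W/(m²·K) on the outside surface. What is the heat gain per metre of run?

q′ ≈ 5.27 W/m

Per-layer cylindrical resistances, series-summed:
R_brass pipe wall = ln(30/21)/(2π×125×1) = 4.541×10^-4 K/W
R_glass-fibre batt = ln(80/30)/(2π×0.0361×1) = 4.324 K/W
R_outer film = 1/(h_o·2πr_oL) = 1/(4.79×2π×0.08×1) = 0.4153 K/W
R_total = 4.74 K/W
Q = ΔT/R_total = 25/4.74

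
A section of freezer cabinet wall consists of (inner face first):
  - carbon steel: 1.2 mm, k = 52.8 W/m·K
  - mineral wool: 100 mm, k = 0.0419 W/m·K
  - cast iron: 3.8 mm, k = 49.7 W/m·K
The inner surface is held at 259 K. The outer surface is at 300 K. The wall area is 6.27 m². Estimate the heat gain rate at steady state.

Model the wall as resistances in series:
R_carbon steel = L/(kA) = 0.0012/(52.8×6.27) = 3.625×10^-6 K/W
R_mineral wool = L/(kA) = 0.1/(0.0419×6.27) = 0.3806 K/W
R_cast iron = L/(kA) = 0.0038/(49.7×6.27) = 1.219×10^-5 K/W
R_total = 0.3807 K/W
Q = ΔT / R_total = 41 / 0.3807

Q ≈ 108 W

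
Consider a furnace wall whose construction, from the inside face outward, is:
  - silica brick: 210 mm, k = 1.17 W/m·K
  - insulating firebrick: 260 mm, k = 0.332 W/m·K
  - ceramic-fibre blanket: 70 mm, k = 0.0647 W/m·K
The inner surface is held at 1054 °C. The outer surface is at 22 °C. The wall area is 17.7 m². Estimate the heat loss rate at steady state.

Q ≈ 8930 W

Treating each layer as a thermal resistance in series:
R_silica brick = L/(kA) = 0.21/(1.17×17.7) = 0.01014 K/W
R_insulating firebrick = L/(kA) = 0.26/(0.332×17.7) = 0.04424 K/W
R_ceramic-fibre blanket = L/(kA) = 0.07/(0.0647×17.7) = 0.06113 K/W
R_total = 0.1155 K/W
Q = ΔT / R_total = 1032 / 0.1155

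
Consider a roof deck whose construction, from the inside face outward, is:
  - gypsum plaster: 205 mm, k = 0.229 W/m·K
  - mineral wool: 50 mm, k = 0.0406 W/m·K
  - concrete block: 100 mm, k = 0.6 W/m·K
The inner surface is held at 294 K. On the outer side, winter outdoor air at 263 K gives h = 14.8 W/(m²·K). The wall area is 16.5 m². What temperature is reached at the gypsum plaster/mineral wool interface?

Treating each layer as a thermal resistance in series:
R_gypsum plaster = L/(kA) = 0.205/(0.229×16.5) = 0.05425 K/W
R_mineral wool = L/(kA) = 0.05/(0.0406×16.5) = 0.07464 K/W
R_concrete block = L/(kA) = 0.1/(0.6×16.5) = 0.0101 K/W
R_outer film = 1/(h_o·A) = 1/(14.8×16.5) = 0.004095 K/W
R_total = 0.1431 K/W;  Q = ΔT/R_total = 31/0.1431 = 216.6 W
T_interface = T_inner − Q·ΣR(inner→interface) = 294 − 217×0.05425

T ≈ 282 K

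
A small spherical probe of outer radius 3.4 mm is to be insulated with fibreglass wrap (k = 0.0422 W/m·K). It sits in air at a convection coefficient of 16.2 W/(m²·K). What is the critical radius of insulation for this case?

r_cr ≈ 5.21 mm

For a sphere r_cr = 2k/h = 2×0.0422/16.2
r_cr = 5.21 mm; since the bare radius (3.4 mm) is below r_cr, adding a thin layer of insulation will *increase* heat loss.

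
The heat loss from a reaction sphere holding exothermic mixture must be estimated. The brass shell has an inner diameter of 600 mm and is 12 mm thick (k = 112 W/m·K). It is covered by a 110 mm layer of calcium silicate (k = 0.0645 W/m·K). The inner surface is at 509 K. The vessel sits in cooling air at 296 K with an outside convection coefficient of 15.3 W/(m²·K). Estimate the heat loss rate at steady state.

Q ≈ 201 W

Spherical conduction: R = (1/r_in − 1/r_out)/(4πk) per layer; series-sum.
R_brass shell = (1/0.3 − 1/0.312)/(4π×112) = 9.109×10^-5 K/W
R_calcium silicate = (1/0.312 − 1/0.422)/(4π×0.0645) = 1.031 K/W
R_outer film = 1/(h·4πr_o²) = 1/(15.3×4π×0.422²) = 0.02921 K/W
R_total = 1.06 K/W
Q = ΔT/R_total = 213/1.06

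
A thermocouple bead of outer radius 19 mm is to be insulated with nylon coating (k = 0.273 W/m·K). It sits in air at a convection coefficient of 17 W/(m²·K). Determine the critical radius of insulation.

r_cr ≈ 32.1 mm

For a sphere r_cr = 2k/h = 2×0.273/17
r_cr = 32.1 mm; since the bare radius (19 mm) is below r_cr, adding a thin layer of insulation will *increase* heat loss.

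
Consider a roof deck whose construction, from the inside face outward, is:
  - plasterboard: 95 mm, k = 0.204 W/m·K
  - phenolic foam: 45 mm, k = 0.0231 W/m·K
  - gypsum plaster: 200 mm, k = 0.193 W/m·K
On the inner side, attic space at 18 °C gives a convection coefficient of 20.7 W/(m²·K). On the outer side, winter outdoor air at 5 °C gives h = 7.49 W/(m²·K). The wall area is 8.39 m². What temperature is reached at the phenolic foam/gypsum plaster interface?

T ≈ 9.19 °C

Thermal resistances in series:
R_inner film = 1/(h_i·A) = 1/(20.7×8.39) = 0.005758 K/W
R_plasterboard = L/(kA) = 0.095/(0.204×8.39) = 0.0555 K/W
R_phenolic foam = L/(kA) = 0.045/(0.0231×8.39) = 0.2322 K/W
R_gypsum plaster = L/(kA) = 0.2/(0.193×8.39) = 0.1235 K/W
R_outer film = 1/(h_o·A) = 1/(7.49×8.39) = 0.01591 K/W
R_total = 0.4329 K/W;  Q = ΔT/R_total = 13/0.4329 = 30.03 W
T_interface = T_inner − Q·ΣR(inner→interface) = 18 − 30×0.2935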